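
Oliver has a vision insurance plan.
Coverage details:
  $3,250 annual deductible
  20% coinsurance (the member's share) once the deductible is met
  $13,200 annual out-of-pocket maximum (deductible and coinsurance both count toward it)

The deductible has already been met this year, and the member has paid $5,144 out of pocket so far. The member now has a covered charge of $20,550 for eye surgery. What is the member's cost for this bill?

With the deductible met, the entire $20,550 is subject to coinsurance.
20% of $20,550 = $4,110 falls to the member.
Total out-of-pocket so far would be $5,144 + $4,110 = $9,254, below the $13,200 cap — no reduction.

$4,110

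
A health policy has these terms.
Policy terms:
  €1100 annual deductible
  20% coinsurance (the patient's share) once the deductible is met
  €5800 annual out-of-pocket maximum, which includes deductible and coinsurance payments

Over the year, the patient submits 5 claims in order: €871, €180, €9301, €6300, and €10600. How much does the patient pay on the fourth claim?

Bill 1, €871: fully absorbed by the deductible. Cost to patient: €871. OOP to date €871.
Bill 2, €180: entire amount goes to the deductible. Patient owes €180 (running OOP €1051).
Bill 3, €9301: €49 to deductible, leaving €9252; patient's 20% is €1850.40. Patient owes €1899.40 (running OOP €2950.40).
Bill 4, €6300: 20% coinsurance on €6300 = €1260. Patient pays €1260; OOP now €4210.40.

€1260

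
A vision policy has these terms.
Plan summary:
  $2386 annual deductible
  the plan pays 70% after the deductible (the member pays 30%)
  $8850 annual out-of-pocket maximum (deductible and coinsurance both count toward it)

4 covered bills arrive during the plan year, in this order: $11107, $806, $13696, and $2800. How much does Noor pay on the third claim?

$3605.90

#1 ($11107): $2386 finishes the deductible; $8721 goes to coinsurance; 30% of $8721 = $2616.30. Member owes $5002.30 (running OOP $5002.30).
#2 ($806): deductible already satisfied, so member's share is 30% × $806 = $241.80. Member owes $241.80 (running OOP $5244.10).
#3 ($13696): deductible already satisfied, so member's share is 30% × $13696 = $4108.80. That would push OOP to $9352.90, over the $8850 cap, so member pays $8850 − $5244.10 = $3605.90.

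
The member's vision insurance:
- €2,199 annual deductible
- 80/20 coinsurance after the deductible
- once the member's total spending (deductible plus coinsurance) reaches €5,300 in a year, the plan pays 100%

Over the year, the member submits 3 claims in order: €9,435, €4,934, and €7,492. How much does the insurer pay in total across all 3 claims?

€16,561

Claim 1 — €9,435: €2,199 to deductible, leaving €7,236; member's 20% is €1,447.20. Cost to member: €3,646.20. OOP to date €3,646.20. Insurer: €9,435 − €3,646.20 = €5,788.80.
Claim 2 — €4,934: deductible met; 20% of €4,934 = €986.80. Member pays €986.80; OOP now €4,633. Insurer: €4,934 − €986.80 = €3,947.20.
Claim 3 — €7,492: 20% coinsurance on €7,492 = €1,498.40. That would push OOP to €6,131.40, over the €5,300 cap, so member pays €5,300 − €4,633 = €667. Plan pays €7,492 − €667 = €6,825.
Insurer total = bills − member's total = €21,861 − €5,300 = €16,561.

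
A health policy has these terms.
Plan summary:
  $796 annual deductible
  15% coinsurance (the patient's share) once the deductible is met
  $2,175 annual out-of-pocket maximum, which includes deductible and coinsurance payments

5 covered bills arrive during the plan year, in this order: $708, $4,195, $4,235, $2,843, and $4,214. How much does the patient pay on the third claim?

#1 ($708): entire amount goes to the deductible. Cost to patient: $708. OOP to date $708.
#2 ($4,195): $88 to deductible, leaving $4,107; patient's 15% is $616.05. Cost to patient: $704.05. OOP to date $1,412.05.
#3 ($4,235): 15% coinsurance on $4,235 = $635.25. Patient pays $635.25; OOP now $2,047.30.

$635.25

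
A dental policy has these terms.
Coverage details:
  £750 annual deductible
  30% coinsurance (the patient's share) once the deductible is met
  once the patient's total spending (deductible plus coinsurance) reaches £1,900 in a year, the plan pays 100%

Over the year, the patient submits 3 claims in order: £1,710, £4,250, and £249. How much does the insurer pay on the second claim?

Claim 1 — £1,710: £750 to deductible, leaving £960; patient's 30% is £288. Cost to patient: £1,038. OOP to date £1,038. Plan pays £1,710 − £1,038 = £672.
Claim 2 — £4,250: deductible already satisfied, so patient's share is 30% × £4,250 = £1,275. Adding that to £1,038 gives £2,313, past the £1,900 cap; patient pays only £1,900 − £1,038 = £862. Insurer: £4,250 − £862 = £3,388.

£3,388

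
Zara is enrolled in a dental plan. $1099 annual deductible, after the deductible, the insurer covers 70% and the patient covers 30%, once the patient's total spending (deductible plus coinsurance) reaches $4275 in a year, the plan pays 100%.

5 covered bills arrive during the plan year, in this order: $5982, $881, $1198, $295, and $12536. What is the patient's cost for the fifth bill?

Bill 1, $5982: $1099 to deductible, leaving $4883; patient's 30% is $1464.90. Cost to patient: $2563.90. OOP to date $2563.90.
Bill 2, $881: 30% coinsurance on $881 = $264.30. Patient owes $264.30 (running OOP $2828.20).
Bill 3, $1198: deductible met; 30% of $1198 = $359.40. Patient pays $359.40; OOP now $3187.60.
Bill 4, $295: deductible met; 30% of $295 = $88.50. Patient pays $88.50; OOP now $3276.10.
Bill 5, $12536: deductible met; 30% of $12536 = $3760.80. That would push OOP to $7036.90, over the $4275 cap, so patient pays $4275 − $3276.10 = $998.90.

$998.90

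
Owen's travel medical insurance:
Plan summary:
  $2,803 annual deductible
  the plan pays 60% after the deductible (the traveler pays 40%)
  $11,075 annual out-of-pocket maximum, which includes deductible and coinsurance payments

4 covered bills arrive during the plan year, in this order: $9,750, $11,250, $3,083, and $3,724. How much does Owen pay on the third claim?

$993.20

#1 ($9,750): $2,803 finishes the deductible; $6,947 goes to coinsurance; traveler's 40% is $2,778.80. Traveler pays $5,581.80; OOP now $5,581.80.
#2 ($11,250): deductible already satisfied, so traveler's share is 40% × $11,250 = $4,500. Traveler pays $4,500; OOP now $10,081.80.
#3 ($3,083): deductible met; 40% of $3,083 = $1,233.20. Adding that to $10,081.80 gives $11,315, past the $11,075 cap; traveler pays only $11,075 − $10,081.80 = $993.20.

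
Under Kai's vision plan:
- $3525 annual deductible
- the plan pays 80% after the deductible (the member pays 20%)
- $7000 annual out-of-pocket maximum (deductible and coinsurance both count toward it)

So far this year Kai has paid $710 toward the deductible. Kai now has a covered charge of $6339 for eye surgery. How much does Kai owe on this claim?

Remaining deductible: $3525 − $710 = $2815.
That leaves $6339 − $2815 = $3524 for coinsurance.
20% of $3524 = $704.80 falls to the member.
So the member owes $2815 + $704.80 = $3519.80 before any cap.
Cumulative spending $710 + $3519.80 = $4229.80 stays under the $7000 maximum.

$3519.80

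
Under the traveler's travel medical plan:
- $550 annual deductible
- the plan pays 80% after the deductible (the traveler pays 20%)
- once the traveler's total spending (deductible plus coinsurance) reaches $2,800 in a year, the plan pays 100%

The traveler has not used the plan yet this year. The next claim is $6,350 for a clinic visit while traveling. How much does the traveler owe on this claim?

Nothing has been paid toward the $550 deductible, so the first $550 of this charge is applied there.
That leaves $6,350 − $550 = $5,800 for coinsurance.
20% of $5,800 = $1,160 falls to the traveler.
So the traveler owes $550 + $1,160 = $1,710 before any cap.
Total out-of-pocket so far would be $0 + $1,710 = $1,710, below the $2,800 cap — no reduction.

$1,710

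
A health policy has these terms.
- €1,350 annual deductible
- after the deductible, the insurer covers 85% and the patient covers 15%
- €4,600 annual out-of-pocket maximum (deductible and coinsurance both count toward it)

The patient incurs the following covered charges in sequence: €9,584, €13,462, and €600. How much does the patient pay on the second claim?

€2,014.90

Bill 1, €9,584: deductible takes €1,350, €8,234 remains; 15% of €8,234 = €1,235.10. Cost to patient: €2,585.10. OOP to date €2,585.10.
Bill 2, €13,462: deductible already satisfied, so patient's share is 15% × €13,462 = €2,019.30. That would push OOP to €4,604.40, over the €4,600 cap, so patient pays €4,600 − €2,585.10 = €2,014.90.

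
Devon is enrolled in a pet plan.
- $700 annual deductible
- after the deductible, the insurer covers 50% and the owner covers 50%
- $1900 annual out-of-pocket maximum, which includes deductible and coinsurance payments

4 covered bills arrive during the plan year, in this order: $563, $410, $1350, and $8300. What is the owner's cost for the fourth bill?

Claim 1 — $563: all of it applies to the deductible. Owner pays $563; OOP now $563.
Claim 2 — $410: $137 to deductible, leaving $273; coinsurance $273 × 50% = $136.50. Cost to owner: $273.50. OOP to date $836.50.
Claim 3 — $1350: deductible already satisfied, so owner's share is 50% × $1350 = $675. Owner owes $675 (running OOP $1511.50).
Claim 4 — $8300: deductible already satisfied, so owner's share is 50% × $8300 = $4150. Adding that to $1511.50 gives $5661.50, past the $1900 cap; owner pays only $1900 − $1511.50 = $388.50.

$388.50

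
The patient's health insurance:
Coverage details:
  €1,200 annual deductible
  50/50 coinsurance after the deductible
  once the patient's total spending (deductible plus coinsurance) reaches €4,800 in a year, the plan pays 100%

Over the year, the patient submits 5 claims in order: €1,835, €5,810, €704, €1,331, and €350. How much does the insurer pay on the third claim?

€352

Claim 1 (€1,835): €1,200 finishes the deductible; €635 goes to coinsurance; patient's 50% is €317.50. Patient pays €1,517.50; OOP now €1,517.50. Plan pays €1,835 − €1,517.50 = €317.50.
Claim 2 (€5,810): 50% coinsurance on €5,810 = €2,905. Cost to patient: €2,905. OOP to date €4,422.50. Insurer: €5,810 − €2,905 = €2,905.
Claim 3 (€704): deductible already satisfied, so patient's share is 50% × €704 = €352. Patient owes €352 (running OOP €4,774.50). Insurer: €704 − €352 = €352.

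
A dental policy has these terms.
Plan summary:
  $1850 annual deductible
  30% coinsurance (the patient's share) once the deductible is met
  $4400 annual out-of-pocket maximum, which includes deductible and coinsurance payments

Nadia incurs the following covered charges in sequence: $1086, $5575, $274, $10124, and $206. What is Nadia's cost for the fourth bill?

#1 ($1086): fully absorbed by the deductible. Cost to patient: $1086. OOP to date $1086.
#2 ($5575): $764 to deductible, leaving $4811; coinsurance $4811 × 30% = $1443.30. Patient pays $2207.30; OOP now $3293.30.
#3 ($274): 30% coinsurance on $274 = $82.20. Patient pays $82.20; OOP now $3375.50.
#4 ($10124): deductible already satisfied, so patient's share is 30% × $10124 = $3037.20. OOP would hit $6412.70 > $4400, so the cap limits the patient to $4400 − $3375.50 = $1024.50.

$1024.50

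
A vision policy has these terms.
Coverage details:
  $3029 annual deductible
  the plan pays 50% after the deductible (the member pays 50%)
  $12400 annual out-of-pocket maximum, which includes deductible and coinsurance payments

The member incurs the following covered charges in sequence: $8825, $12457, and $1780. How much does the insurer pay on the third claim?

$1535.50

Claim 1 ($8825): deductible takes $3029, $5796 remains; member's 50% is $2898. Cost to member: $5927. OOP to date $5927. Insurer: $8825 − $5927 = $2898.
Claim 2 ($12457): deductible met; 50% of $12457 = $6228.50. Cost to member: $6228.50. OOP to date $12155.50. Plan pays $12457 − $6228.50 = $6228.50.
Claim 3 ($1780): deductible already satisfied, so member's share is 50% × $1780 = $890. OOP would hit $13045.50 > $12400, so the cap limits the member to $12400 − $12155.50 = $244.50. Insurer: $1780 − $244.50 = $1535.50.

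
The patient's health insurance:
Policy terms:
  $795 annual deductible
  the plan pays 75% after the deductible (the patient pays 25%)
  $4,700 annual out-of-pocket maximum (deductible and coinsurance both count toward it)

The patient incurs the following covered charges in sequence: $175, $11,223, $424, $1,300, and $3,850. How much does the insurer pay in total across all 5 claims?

Claim 1 ($175): all of it applies to the deductible. Patient owes $175 (running OOP $175). Plan pays $175 − $175 = $0.
Claim 2 ($11,223): $620 to deductible, leaving $10,603; coinsurance $10,603 × 25% = $2,650.75. Patient owes $3,270.75 (running OOP $3,445.75). Plan pays $11,223 − $3,270.75 = $7,952.25.
Claim 3 ($424): 25% coinsurance on $424 = $106. Patient owes $106 (running OOP $3,551.75). Insurer: $424 − $106 = $318.
Claim 4 ($1,300): deductible met; 25% of $1,300 = $325. Patient owes $325 (running OOP $3,876.75). Plan pays $1,300 − $325 = $975.
Claim 5 ($3,850): 25% coinsurance on $3,850 = $962.50. That would push OOP to $4,839.25, over the $4,700 cap, so patient pays $4,700 − $3,876.75 = $823.25. Insurer: $3,850 − $823.25 = $3,026.75.
Insurer total: $0 + $7,952.25 + $318 + $975 + $3,026.75 = $12,272.

$12,272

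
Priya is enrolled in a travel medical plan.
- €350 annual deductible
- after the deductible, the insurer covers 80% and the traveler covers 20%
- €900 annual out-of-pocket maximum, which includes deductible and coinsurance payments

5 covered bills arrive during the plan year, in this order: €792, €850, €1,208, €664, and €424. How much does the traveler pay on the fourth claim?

€50

Claim 1 (€792): €350 to deductible, leaving €442; traveler's 20% is €88.40. Cost to traveler: €438.40. OOP to date €438.40.
Claim 2 (€850): deductible met; 20% of €850 = €170. Cost to traveler: €170. OOP to date €608.40.
Claim 3 (€1,208): deductible met; 20% of €1,208 = €241.60. Traveler pays €241.60; OOP now €850.
Claim 4 (€664): deductible met; 20% of €664 = €132.80. Adding that to €850 gives €982.80, past the €900 cap; traveler pays only €900 − €850 = €50.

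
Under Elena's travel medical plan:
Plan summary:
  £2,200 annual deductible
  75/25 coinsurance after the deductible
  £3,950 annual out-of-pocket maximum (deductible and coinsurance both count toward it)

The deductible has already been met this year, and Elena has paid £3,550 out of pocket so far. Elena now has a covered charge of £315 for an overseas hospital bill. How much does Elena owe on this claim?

£78.75

The deductible is already satisfied, so the full bill goes to coinsurance.
25% of £315 = £78.75 falls to the traveler.
Cumulative spending £3,550 + £78.75 = £3,628.75 stays under the £3,950 maximum.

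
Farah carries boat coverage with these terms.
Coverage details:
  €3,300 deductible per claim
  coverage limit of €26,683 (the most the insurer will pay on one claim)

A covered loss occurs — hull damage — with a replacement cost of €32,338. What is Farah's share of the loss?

Subtract the deductible: €32,338 − €3,300 = €29,038.
The €26,683 per-incident cap binds; insurer pays €26,683.
The owner bears the rest of the original loss: €32,338 − €26,683 = €5,655.

€5,655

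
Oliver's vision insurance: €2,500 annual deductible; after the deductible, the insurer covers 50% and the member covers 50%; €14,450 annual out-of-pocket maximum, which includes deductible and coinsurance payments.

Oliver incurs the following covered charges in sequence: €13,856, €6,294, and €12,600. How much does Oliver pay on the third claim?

#1 (€13,856): deductible takes €2,500, €11,356 remains; 50% of €11,356 = €5,678. Member owes €8,178 (running OOP €8,178).
#2 (€6,294): deductible already satisfied, so member's share is 50% × €6,294 = €3,147. Member pays €3,147; OOP now €11,325.
#3 (€12,600): deductible already satisfied, so member's share is 50% × €12,600 = €6,300. That would push OOP to €17,625, over the €14,450 cap, so member pays €14,450 − €11,325 = €3,125.

€3,125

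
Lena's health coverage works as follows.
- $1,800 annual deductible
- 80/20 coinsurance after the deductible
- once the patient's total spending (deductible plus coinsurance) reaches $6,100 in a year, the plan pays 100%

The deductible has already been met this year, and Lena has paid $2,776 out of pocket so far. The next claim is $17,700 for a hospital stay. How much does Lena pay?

With the deductible met, the entire $17,700 is subject to coinsurance.
Coinsurance: $17,700 × 20% = $3,540.
That would bring total out-of-pocket to $6,316, past the $6,100 cap. The patient is capped at $6,100 − $2,776 = $3,324 on this claim.

$3,324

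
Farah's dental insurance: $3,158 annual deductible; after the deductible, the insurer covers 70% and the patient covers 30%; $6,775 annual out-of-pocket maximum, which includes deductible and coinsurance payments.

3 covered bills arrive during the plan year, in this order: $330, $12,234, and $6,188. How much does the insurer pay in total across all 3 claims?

#1 ($330): fully absorbed by the deductible. Cost to patient: $330. OOP to date $330. Insurer: $330 − $330 = $0.
#2 ($12,234): $2,828 finishes the deductible; $9,406 goes to coinsurance; patient's 30% is $2,821.80. Cost to patient: $5,649.80. OOP to date $5,979.80. Plan pays $12,234 − $5,649.80 = $6,584.20.
#3 ($6,188): 30% coinsurance on $6,188 = $1,856.40. OOP would hit $7,836.20 > $6,775, so the cap limits the patient to $6,775 − $5,979.80 = $795.20. Insurer: $6,188 − $795.20 = $5,392.80.
Insurer total = bills − patient's total = $18,752 − $6,775 = $11,977.

$11,977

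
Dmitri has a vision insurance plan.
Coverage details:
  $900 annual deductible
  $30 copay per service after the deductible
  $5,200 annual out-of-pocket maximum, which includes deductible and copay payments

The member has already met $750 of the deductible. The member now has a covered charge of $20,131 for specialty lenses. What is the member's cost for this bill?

$180

$750 of the $900 deductible is already met, leaving $150.
The remaining $19,981 (= $20,131 − $150) moves to the copay.
Copay on this service: $30.
So the member owes $150 + $30 = $180 before any cap.
Year-to-date out-of-pocket becomes $750 + $180 = $930, still under the $5,200 maximum, so no cap applies.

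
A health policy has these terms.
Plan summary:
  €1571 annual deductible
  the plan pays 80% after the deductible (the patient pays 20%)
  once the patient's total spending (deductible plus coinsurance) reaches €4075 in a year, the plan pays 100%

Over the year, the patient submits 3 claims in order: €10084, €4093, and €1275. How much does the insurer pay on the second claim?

€3291.60

Bill 1, €10084: €1571 to deductible, leaving €8513; patient's 20% is €1702.60. Patient pays €3273.60; OOP now €3273.60. Plan pays €10084 − €3273.60 = €6810.40.
Bill 2, €4093: deductible met; 20% of €4093 = €818.60. Adding that to €3273.60 gives €4092.20, past the €4075 cap; patient pays only €4075 − €3273.60 = €801.40. Plan pays €4093 − €801.40 = €3291.60.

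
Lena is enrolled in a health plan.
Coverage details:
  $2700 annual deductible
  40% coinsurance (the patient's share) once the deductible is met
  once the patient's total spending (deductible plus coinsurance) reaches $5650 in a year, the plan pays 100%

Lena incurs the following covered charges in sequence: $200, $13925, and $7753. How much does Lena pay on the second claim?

$5450

Bill 1, $200: all of it applies to the deductible. Patient owes $200 (running OOP $200).
Bill 2, $13925: deductible takes $2500, $11425 remains; coinsurance $11425 × 40% = $4570. Deductible plus coinsurance: $2500 + $4570 = $7070. OOP would hit $7270 > $5650, so the cap limits the patient to $5650 − $200 = $5450.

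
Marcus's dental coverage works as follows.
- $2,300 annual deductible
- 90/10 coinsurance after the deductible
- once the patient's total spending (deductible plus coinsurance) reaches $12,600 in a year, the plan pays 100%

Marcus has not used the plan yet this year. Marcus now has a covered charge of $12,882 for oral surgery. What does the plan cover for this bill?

$9,523.80

The full $2,300 deductible is still open; $2,300 of this bill applies to it.
That leaves $12,882 − $2,300 = $10,582 for coinsurance.
10% of $10,582 = $1,058.20 falls to the patient.
So the patient owes $2,300 + $1,058.20 = $3,358.20 before any cap.
Year-to-date out-of-pocket becomes $0 + $3,358.20 = $3,358.20, still under the $12,600 maximum, so no cap applies.
The plan picks up $12,882 − $3,358.20 = $9,523.80.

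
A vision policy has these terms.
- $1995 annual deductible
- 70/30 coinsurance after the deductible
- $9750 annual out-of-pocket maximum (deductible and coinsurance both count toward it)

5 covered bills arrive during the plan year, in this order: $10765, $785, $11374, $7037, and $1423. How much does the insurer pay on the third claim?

Claim 1 — $10765: deductible takes $1995, $8770 remains; 30% of $8770 = $2631. Cost to member: $4626. OOP to date $4626. Plan pays $10765 − $4626 = $6139.
Claim 2 — $785: deductible already satisfied, so member's share is 30% × $785 = $235.50. Cost to member: $235.50. OOP to date $4861.50. Insurer: $785 − $235.50 = $549.50.
Claim 3 — $11374: deductible met; 30% of $11374 = $3412.20. Member owes $3412.20 (running OOP $8273.70). Insurer: $11374 − $3412.20 = $7961.80.

$7961.80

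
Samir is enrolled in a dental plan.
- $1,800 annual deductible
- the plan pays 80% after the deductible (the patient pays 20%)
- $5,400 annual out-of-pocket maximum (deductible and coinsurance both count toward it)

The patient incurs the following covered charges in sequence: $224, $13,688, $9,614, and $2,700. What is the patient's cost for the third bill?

Claim 1 — $224: all of it applies to the deductible. Patient pays $224; OOP now $224.
Claim 2 — $13,688: $1,576 finishes the deductible; $12,112 goes to coinsurance; patient's 20% is $2,422.40. Cost to patient: $3,998.40. OOP to date $4,222.40.
Claim 3 — $9,614: deductible already satisfied, so patient's share is 20% × $9,614 = $1,922.80. Adding that to $4,222.40 gives $6,145.20, past the $5,400 cap; patient pays only $5,400 − $4,222.40 = $1,177.60.

$1,177.60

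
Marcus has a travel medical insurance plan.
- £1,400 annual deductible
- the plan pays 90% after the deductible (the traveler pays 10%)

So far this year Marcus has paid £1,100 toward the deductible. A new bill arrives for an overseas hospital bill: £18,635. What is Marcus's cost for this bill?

£2,133.50

Remaining deductible: £1,400 − £1,100 = £300.
The remaining £18,335 (= £18,635 − £300) moves to coinsurance.
10% of £18,335 = £1,833.50 falls to the traveler.
So the traveler owes £300 + £1,833.50 = £2,133.50.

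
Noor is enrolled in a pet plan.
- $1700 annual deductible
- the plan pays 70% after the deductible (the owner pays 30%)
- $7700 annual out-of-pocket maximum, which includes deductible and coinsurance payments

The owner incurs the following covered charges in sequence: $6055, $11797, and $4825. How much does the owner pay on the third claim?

$1154.40

#1 ($6055): deductible takes $1700, $4355 remains; coinsurance $4355 × 30% = $1306.50. Cost to owner: $3006.50. OOP to date $3006.50.
#2 ($11797): deductible already satisfied, so owner's share is 30% × $11797 = $3539.10. Cost to owner: $3539.10. OOP to date $6545.60.
#3 ($4825): 30% coinsurance on $4825 = $1447.50. That would push OOP to $7993.10, over the $7700 cap, so owner pays $7700 − $6545.60 = $1154.40.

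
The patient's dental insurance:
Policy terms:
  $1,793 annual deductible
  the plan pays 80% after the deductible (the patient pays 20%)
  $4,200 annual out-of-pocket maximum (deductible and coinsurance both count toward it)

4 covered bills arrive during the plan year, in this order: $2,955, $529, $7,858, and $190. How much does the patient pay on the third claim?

$1,571.60

Bill 1, $2,955: $1,793 finishes the deductible; $1,162 goes to coinsurance; patient's 20% is $232.40. Cost to patient: $2,025.40. OOP to date $2,025.40.
Bill 2, $529: deductible met; 20% of $529 = $105.80. Patient pays $105.80; OOP now $2,131.20.
Bill 3, $7,858: deductible met; 20% of $7,858 = $1,571.60. Cost to patient: $1,571.60. OOP to date $3,702.80.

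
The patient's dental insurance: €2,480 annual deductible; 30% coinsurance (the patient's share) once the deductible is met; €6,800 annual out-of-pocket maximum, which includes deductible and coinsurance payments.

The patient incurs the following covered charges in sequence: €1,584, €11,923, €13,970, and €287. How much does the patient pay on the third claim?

€1,011.90

Claim 1 (€1,584): all of it applies to the deductible. Patient pays €1,584; OOP now €1,584.
Claim 2 (€11,923): deductible takes €896, €11,027 remains; 30% of €11,027 = €3,308.10. Patient owes €4,204.10 (running OOP €5,788.10).
Claim 3 (€13,970): 30% coinsurance on €13,970 = €4,191. Adding that to €5,788.10 gives €9,979.10, past the €6,800 cap; patient pays only €6,800 − €5,788.10 = €1,011.90.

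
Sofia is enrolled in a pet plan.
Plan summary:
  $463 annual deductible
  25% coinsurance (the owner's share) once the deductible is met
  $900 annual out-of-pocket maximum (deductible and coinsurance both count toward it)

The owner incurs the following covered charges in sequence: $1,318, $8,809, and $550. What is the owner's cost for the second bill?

$223.25

Claim 1 ($1,318): $463 to deductible, leaving $855; 25% of $855 = $213.75. Owner pays $676.75; OOP now $676.75.
Claim 2 ($8,809): deductible met; 25% of $8,809 = $2,202.25. That would push OOP to $2,879, over the $900 cap, so owner pays $900 − $676.75 = $223.25.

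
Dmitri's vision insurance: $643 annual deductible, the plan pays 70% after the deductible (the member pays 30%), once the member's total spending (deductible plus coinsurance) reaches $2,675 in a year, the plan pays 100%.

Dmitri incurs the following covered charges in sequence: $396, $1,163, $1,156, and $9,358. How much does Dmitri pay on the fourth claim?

Claim 1 — $396: entire amount goes to the deductible. Member pays $396; OOP now $396.
Claim 2 — $1,163: deductible takes $247, $916 remains; coinsurance $916 × 30% = $274.80. Cost to member: $521.80. OOP to date $917.80.
Claim 3 — $1,156: 30% coinsurance on $1,156 = $346.80. Member owes $346.80 (running OOP $1,264.60).
Claim 4 — $9,358: 30% coinsurance on $9,358 = $2,807.40. Adding that to $1,264.60 gives $4,072, past the $2,675 cap; member pays only $2,675 − $1,264.60 = $1,410.40.

$1,410.40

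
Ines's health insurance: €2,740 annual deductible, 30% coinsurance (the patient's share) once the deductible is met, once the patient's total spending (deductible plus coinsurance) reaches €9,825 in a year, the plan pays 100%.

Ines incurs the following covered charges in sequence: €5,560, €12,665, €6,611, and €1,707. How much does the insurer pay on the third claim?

Claim 1 — €5,560: €2,740 finishes the deductible; €2,820 goes to coinsurance; 30% of €2,820 = €846. Patient owes €3,586 (running OOP €3,586). Plan pays €5,560 − €3,586 = €1,974.
Claim 2 — €12,665: deductible already satisfied, so patient's share is 30% × €12,665 = €3,799.50. Cost to patient: €3,799.50. OOP to date €7,385.50. Insurer: €12,665 − €3,799.50 = €8,865.50.
Claim 3 — €6,611: 30% coinsurance on €6,611 = €1,983.30. Cost to patient: €1,983.30. OOP to date €9,368.80. Plan pays €6,611 − €1,983.30 = €4,627.70.

€4,627.70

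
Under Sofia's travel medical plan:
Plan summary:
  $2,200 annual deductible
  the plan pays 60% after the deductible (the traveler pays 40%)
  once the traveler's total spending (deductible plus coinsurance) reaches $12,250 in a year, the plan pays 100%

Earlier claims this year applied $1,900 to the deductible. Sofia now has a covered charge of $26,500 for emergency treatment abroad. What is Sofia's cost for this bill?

$1,900 of the $2,200 deductible is already met, leaving $300.
The remaining $26,200 (= $26,500 − $300) moves to coinsurance.
Traveler's 40% share of $26,200 is $10,480.
That puts the traveler's cost at $300 + $10,480 = $10,780 before any cap.
Adding $10,780 to the $1,900 already spent would give $12,680, which exceeds the $12,250 cap; the traveler pays just $12,250 − $1,900 = $10,350.

$10,350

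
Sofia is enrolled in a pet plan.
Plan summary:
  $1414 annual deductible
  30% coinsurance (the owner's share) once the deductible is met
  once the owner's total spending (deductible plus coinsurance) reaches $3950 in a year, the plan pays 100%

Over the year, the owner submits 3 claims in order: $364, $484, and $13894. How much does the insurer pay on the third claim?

$10792

Claim 1 — $364: fully absorbed by the deductible. Cost to owner: $364. OOP to date $364. Plan pays $364 − $364 = $0.
Claim 2 — $484: fully absorbed by the deductible. Owner pays $484; OOP now $848. Insurer: $484 − $484 = $0.
Claim 3 — $13894: $566 finishes the deductible; $13328 goes to coinsurance; coinsurance $13328 × 30% = $3998.40. Together that's $566 + $3998.40 = $4564.40. Adding that to $848 gives $5412.40, past the $3950 cap; owner pays only $3950 − $848 = $3102. Insurer: $13894 − $3102 = $10792.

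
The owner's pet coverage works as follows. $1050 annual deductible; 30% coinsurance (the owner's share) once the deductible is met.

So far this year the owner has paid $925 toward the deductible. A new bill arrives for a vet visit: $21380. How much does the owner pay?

$6501.50

Deductible still to meet: $1050 − $925 = $125.
After the $125 deductible portion, $21380 − $125 = $21255 is subject to coinsurance.
Coinsurance: $21255 × 30% = $6376.50.
So the owner owes $125 + $6376.50 = $6501.50.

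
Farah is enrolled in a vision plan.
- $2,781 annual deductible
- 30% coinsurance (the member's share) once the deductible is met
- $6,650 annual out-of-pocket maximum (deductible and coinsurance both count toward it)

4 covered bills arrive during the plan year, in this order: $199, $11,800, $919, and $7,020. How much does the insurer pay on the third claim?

Claim 1 ($199): fully absorbed by the deductible. Cost to member: $199. OOP to date $199. Insurer: $199 − $199 = $0.
Claim 2 ($11,800): deductible takes $2,582, $9,218 remains; 30% of $9,218 = $2,765.40. Member owes $5,347.40 (running OOP $5,546.40). Plan pays $11,800 − $5,347.40 = $6,452.60.
Claim 3 ($919): deductible already satisfied, so member's share is 30% × $919 = $275.70. Cost to member: $275.70. OOP to date $5,822.10. Insurer: $919 − $275.70 = $643.30.

$643.30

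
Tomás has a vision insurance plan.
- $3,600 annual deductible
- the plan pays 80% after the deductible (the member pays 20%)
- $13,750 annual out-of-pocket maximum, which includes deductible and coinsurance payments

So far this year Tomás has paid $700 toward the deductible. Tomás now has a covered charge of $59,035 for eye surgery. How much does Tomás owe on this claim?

$13,050

Deductible still to meet: $3,600 − $700 = $2,900.
That leaves $59,035 − $2,900 = $56,135 for coinsurance.
Member's 20% share of $56,135 is $11,227.
So the member owes $2,900 + $11,227 = $14,127 before any cap.
Year-to-date out-of-pocket would reach $700 + $14,127 = $14,827, above the $13,750 maximum, so the member pays only $13,750 − $700 = $13,050.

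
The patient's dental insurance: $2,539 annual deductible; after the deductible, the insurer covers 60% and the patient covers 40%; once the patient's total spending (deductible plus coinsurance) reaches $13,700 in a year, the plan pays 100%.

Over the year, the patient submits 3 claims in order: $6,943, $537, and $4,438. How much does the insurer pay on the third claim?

Bill 1, $6,943: $2,539 to deductible, leaving $4,404; patient's 40% is $1,761.60. Patient owes $4,300.60 (running OOP $4,300.60). Plan pays $6,943 − $4,300.60 = $2,642.40.
Bill 2, $537: deductible already satisfied, so patient's share is 40% × $537 = $214.80. Patient pays $214.80; OOP now $4,515.40. Insurer: $537 − $214.80 = $322.20.
Bill 3, $4,438: deductible met; 40% of $4,438 = $1,775.20. Patient pays $1,775.20; OOP now $6,290.60. Insurer: $4,438 − $1,775.20 = $2,662.80.

$2,662.80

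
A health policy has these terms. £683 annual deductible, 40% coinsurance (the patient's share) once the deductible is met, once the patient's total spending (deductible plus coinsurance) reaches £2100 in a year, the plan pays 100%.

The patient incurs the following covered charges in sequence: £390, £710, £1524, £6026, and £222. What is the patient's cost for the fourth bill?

£640.60

Claim 1 (£390): entire amount goes to the deductible. Patient pays £390; OOP now £390.
Claim 2 (£710): £293 to deductible, leaving £417; patient's 40% is £166.80. Cost to patient: £459.80. OOP to date £849.80.
Claim 3 (£1524): deductible met; 40% of £1524 = £609.60. Cost to patient: £609.60. OOP to date £1459.40.
Claim 4 (£6026): deductible met; 40% of £6026 = £2410.40. That would push OOP to £3869.80, over the £2100 cap, so patient pays £2100 − £1459.40 = £640.60.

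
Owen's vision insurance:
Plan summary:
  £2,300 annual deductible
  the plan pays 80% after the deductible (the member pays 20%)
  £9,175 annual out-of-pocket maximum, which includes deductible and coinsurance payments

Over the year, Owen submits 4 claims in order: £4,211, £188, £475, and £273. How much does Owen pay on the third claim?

Claim 1 — £4,211: deductible takes £2,300, £1,911 remains; member's 20% is £382.20. Cost to member: £2,682.20. OOP to date £2,682.20.
Claim 2 — £188: deductible already satisfied, so member's share is 20% × £188 = £37.60. Member owes £37.60 (running OOP £2,719.80).
Claim 3 — £475: 20% coinsurance on £475 = £95. Member owes £95 (running OOP £2,814.80).

£95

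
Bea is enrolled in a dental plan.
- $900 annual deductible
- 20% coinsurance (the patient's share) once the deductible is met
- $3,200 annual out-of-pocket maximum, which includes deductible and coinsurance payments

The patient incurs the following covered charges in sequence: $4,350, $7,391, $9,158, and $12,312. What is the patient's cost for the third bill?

Bill 1, $4,350: deductible takes $900, $3,450 remains; 20% of $3,450 = $690. Patient owes $1,590 (running OOP $1,590).
Bill 2, $7,391: deductible already satisfied, so patient's share is 20% × $7,391 = $1,478.20. Patient owes $1,478.20 (running OOP $3,068.20).
Bill 3, $9,158: deductible met; 20% of $9,158 = $1,831.60. Adding that to $3,068.20 gives $4,899.80, past the $3,200 cap; patient pays only $3,200 − $3,068.20 = $131.80.

$131.80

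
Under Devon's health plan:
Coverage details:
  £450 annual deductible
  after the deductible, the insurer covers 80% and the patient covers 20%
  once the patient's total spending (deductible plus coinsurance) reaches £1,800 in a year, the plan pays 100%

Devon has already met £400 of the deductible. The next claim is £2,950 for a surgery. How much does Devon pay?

£400 of the £450 deductible is already met, leaving £50.
After the £50 deductible portion, £2,950 − £50 = £2,900 is subject to coinsurance.
20% of £2,900 = £580 falls to the patient.
So the patient owes £50 + £580 = £630 before any cap.
Year-to-date out-of-pocket becomes £400 + £630 = £1,030, still under the £1,800 maximum, so no cap applies.

£630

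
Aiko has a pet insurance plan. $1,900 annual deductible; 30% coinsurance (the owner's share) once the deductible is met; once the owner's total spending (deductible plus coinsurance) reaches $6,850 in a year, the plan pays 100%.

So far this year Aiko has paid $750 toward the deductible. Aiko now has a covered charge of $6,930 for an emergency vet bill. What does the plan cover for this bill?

Remaining deductible: $1,900 − $750 = $1,150.
The remaining $5,780 (= $6,930 − $1,150) moves to coinsurance.
30% of $5,780 = $1,734 falls to the owner.
That puts the owner's cost at $1,150 + $1,734 = $2,884 before any cap.
Year-to-date out-of-pocket becomes $750 + $2,884 = $3,634, still under the $6,850 maximum, so no cap applies.
The plan picks up $6,930 − $2,884 = $4,046.

$4,046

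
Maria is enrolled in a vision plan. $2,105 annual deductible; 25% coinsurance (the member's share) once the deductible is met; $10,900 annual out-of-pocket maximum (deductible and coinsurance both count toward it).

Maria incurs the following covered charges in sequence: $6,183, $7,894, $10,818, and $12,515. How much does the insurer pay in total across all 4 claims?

$26,510

Claim 1 ($6,183): $2,105 finishes the deductible; $4,078 goes to coinsurance; coinsurance $4,078 × 25% = $1,019.50. Member pays $3,124.50; OOP now $3,124.50. Insurer: $6,183 − $3,124.50 = $3,058.50.
Claim 2 ($7,894): deductible met; 25% of $7,894 = $1,973.50. Member owes $1,973.50 (running OOP $5,098). Plan pays $7,894 − $1,973.50 = $5,920.50.
Claim 3 ($10,818): deductible met; 25% of $10,818 = $2,704.50. Member owes $2,704.50 (running OOP $7,802.50). Insurer: $10,818 − $2,704.50 = $8,113.50.
Claim 4 ($12,515): deductible met; 25% of $12,515 = $3,128.75. Adding that to $7,802.50 gives $10,931.25, past the $10,900 cap; member pays only $10,900 − $7,802.50 = $3,097.50. Plan pays $12,515 − $3,097.50 = $9,417.50.
Insurer total = bills − member's total = $37,410 − $10,900 = $26,510.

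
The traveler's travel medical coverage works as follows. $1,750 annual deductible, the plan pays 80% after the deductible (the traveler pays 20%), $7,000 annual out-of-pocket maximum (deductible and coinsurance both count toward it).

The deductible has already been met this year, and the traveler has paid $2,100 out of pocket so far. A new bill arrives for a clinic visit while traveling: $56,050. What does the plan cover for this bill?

$51,150

With the deductible met, the entire $56,050 is subject to coinsurance.
20% of $56,050 = $11,210 falls to the traveler.
Year-to-date out-of-pocket would reach $2,100 + $11,210 = $13,310, above the $7,000 maximum, so the traveler pays only $7,000 − $2,100 = $4,900.
Insurer pays the balance: $56,050 − $4,900 = $51,150.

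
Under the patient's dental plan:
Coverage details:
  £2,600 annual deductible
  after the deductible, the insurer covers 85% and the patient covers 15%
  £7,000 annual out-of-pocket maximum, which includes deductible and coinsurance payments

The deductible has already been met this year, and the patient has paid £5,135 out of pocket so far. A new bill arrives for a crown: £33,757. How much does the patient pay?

With the deductible met, the entire £33,757 is subject to coinsurance.
Coinsurance: £33,757 × 15% = £5,063.55.
Adding £5,063.55 to the £5,135 already spent would give £10,198.55, which exceeds the £7,000 cap; the patient pays just £7,000 − £5,135 = £1,865.

£1,865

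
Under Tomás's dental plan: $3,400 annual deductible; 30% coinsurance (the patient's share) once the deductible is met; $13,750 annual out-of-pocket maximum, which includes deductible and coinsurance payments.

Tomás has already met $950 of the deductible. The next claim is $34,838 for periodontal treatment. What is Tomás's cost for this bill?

$12,166.40

$950 of the $3,400 deductible is already met, leaving $2,450.
The remaining $32,388 (= $34,838 − $2,450) moves to coinsurance.
Patient's 30% share of $32,388 is $9,716.40.
Patient responsibility before any cap: $2,450 + $9,716.40 = $12,166.40.
Cumulative spending $950 + $12,166.40 = $13,116.40 stays under the $13,750 maximum.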